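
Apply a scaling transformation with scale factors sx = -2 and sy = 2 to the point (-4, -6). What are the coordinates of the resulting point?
(8, -12)

Scaling matrix:
[[-2, 0], [0, 2]]
Result: (-4 × -2, -6 × 2) = (8, -12)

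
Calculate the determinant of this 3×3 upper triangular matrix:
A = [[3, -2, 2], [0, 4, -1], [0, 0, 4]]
48

The determinant of a triangular matrix is the product of its diagonal entries (the off-diagonal entries above the diagonal do not affect it).
det(A) = (3) * (4) * (4) = 48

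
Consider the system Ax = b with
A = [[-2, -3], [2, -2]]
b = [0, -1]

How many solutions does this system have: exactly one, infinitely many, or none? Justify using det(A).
Exactly one solution

Compute det(A) = (-2)*(-2) - (-3)*(2) = 10.
Because det(A) ≠ 0, A is invertible and Ax = b has a unique solution for every b (here x = A⁻¹ b).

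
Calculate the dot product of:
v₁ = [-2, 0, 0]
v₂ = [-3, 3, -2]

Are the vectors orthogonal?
6, No

The dot product is the sum of products of corresponding components.
v₁·v₂ = (-2)*(-3) + (0)*(3) + (0)*(-2) = 6 + 0 + 0 = 6.
Two vectors are orthogonal iff their dot product is 0; here the dot product is 6, so the vectors are not orthogonal.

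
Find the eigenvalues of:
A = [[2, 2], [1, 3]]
λ = 1, 4

Solve det(A - λI) = 0. For a 2×2 matrix this is λ² - (trace)λ + det = 0.
trace(A) = 2 + 3 = 5.
det(A) = (2)*(3) - (2)*(1) = 6 - 2 = 4.
Characteristic equation: λ² - (5)λ + (4) = 0.
Discriminant: (5)² - 4*(4) = 25 - 16 = 9.
Roots: λ = (5 ± √9) / 2 = 1, 4.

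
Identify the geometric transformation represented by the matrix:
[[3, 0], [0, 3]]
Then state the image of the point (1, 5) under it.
uniform scaling by factor 3; image of (1, 5) is (3, 15)

This is a diagonal matrix with equal entries 3, so it scales both axes by the same factor 3.
The matrix [[3, 0], [0, 3]] represents: uniform scaling by factor 3.
Applying it to (1, 5): [3·1 + 0·5, 0·1 + 3·5] = (3, 15).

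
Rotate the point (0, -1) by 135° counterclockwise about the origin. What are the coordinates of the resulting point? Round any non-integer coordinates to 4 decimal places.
(0.7071, 0.7071)

Rotation matrix R(θ) = [[cos θ, -sin θ], [sin θ, cos θ]]; for θ = 135°:
R = [[-√2/2, -√2/2], [√2/2, -√2/2]]
Result: R × [0, -1]ᵀ = [-√2/2·0 + (-√2/2)·-1, √2/2·0 + (-√2/2)·-1]ᵀ = (0.7071, 0.7071)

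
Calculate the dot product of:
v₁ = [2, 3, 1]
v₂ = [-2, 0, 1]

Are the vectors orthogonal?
-3, No

The dot product is the sum of products of corresponding components.
v₁·v₂ = (2)*(-2) + (3)*(0) + (1)*(1) = -4 + 0 + 1 = -3.
Two vectors are orthogonal iff their dot product is 0; here the dot product is -3, so the vectors are not orthogonal.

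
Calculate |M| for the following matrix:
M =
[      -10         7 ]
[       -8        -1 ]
det(M) = 66

For a 2×2 matrix [[a, b], [c, d]], det = a*d - b*c.
det(M) = (-10)*(-1) - (7)*(-8) = 10 + 56 = 66.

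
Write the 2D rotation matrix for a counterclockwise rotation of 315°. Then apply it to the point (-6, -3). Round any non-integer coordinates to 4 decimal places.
R = [[√2/2, √2/2], [-√2/2, √2/2]]; R·(-6, -3) = (-6.3640, 2.1213)

Rotation matrix formula: R(θ) = [[cos θ, -sin θ], [sin θ, cos θ]]
For θ = 315°:
cos(315°) = √2/2
sin(315°) = -√2/2
R = [[√2/2, √2/2], [-√2/2, √2/2]]
Apply to (-6, -3): [√2/2·-6 + (√2/2)·-3, -√2/2·-6 + √2/2·-3] = (-6.3640, 2.1213)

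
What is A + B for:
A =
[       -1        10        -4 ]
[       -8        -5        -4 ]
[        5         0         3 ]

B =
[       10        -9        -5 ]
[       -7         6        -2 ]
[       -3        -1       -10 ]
A + B =
[        9         1        -9 ]
[      -15         1        -6 ]
[        2        -1        -7 ]

Matrix addition is elementwise: (A+B)[i][j] = A[i][j] + B[i][j].
  (A+B)[0][0] = (-1) + (10) = 9
  (A+B)[0][1] = (10) + (-9) = 1
  (A+B)[0][2] = (-4) + (-5) = -9
  (A+B)[1][0] = (-8) + (-7) = -15
  (A+B)[1][1] = (-5) + (6) = 1
  (A+B)[1][2] = (-4) + (-2) = -6
  (A+B)[2][0] = (5) + (-3) = 2
  (A+B)[2][1] = (0) + (-1) = -1
  (A+B)[2][2] = (3) + (-10) = -7
A + B =
[        9         1        -9 ]
[      -15         1        -6 ]
[        2        -1        -7 ]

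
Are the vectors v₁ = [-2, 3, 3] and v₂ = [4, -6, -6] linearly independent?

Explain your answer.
No, linearly dependent (v₂ = -2·v₁)

Check whether there is a scalar k with v₂ = k·v₁.
Comparing components, k = -2 satisfies -2·[-2, 3, 3] = [4, -6, -6].
Since v₂ is a scalar multiple of v₁, the two vectors are linearly dependent.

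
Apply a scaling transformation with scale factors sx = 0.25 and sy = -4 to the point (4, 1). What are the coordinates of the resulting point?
(1.0, -4)

Scaling matrix:
[[0.25, 0], [0, -4]]
Result: (4 × 0.25, 1 × -4) = (1.0, -4)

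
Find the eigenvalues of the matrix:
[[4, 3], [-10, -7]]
λ = -2 and λ = -1

Characteristic equation: det(A - λI) = 0
λ² - (trace)λ + (det) = 0
λ² - (-3)λ + (2) = 0
λ² + 3λ + 2 = 0
Solving: λ = -2, -1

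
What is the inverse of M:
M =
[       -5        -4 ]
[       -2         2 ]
det(M) = -18
M⁻¹ =
[     -1/9      -2/9 ]
[     -1/9      5/18 ]

For a 2×2 matrix M = [[a, b], [c, d]] with det(M) ≠ 0, M⁻¹ = (1/det(M)) * [[d, -b], [-c, a]].
det(M) = (-5)*(2) - (-4)*(-2) = -10 - 8 = -18.
M⁻¹ = (1/-18) * [[2, 4], [2, -5]].
Dividing each entry by -18 and reducing:
M⁻¹ =
[     -1/9      -2/9 ]
[     -1/9      5/18 ]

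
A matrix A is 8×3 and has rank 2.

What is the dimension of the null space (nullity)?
1

The rank-nullity theorem for an m×n matrix states:
rank(A) + nullity(A) = n (the number of columns).
Here n = 3 and rank(A) = 2, so nullity(A) = 3 - 2 = 1.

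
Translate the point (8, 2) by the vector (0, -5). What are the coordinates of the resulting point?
(8, -3)

Translation by (0, -5):
x' = 8 + 0 = 8
y' = 2 + -5 = -3
Homogeneous matrix: [[1, 0, 0], [0, 1, -5], [0, 0, 1]]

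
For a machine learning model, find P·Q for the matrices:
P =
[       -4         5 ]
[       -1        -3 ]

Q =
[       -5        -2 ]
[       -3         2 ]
PQ =
[        5        18 ]
[       14        -4 ]

Matrix multiplication: (PQ)[i][j] = sum over k of P[i][k] * Q[k][j].
  (PQ)[0][0] = (-4)*(-5) + (5)*(-3) = 5
  (PQ)[0][1] = (-4)*(-2) + (5)*(2) = 18
  (PQ)[1][0] = (-1)*(-5) + (-3)*(-3) = 14
  (PQ)[1][1] = (-1)*(-2) + (-3)*(2) = -4
PQ =
[        5        18 ]
[       14        -4 ]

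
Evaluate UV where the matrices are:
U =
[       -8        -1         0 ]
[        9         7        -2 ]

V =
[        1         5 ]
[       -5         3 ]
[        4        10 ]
UV =
[       -3       -43 ]
[      -34        46 ]

Matrix multiplication: (UV)[i][j] = sum over k of U[i][k] * V[k][j].
  (UV)[0][0] = (-8)*(1) + (-1)*(-5) + (0)*(4) = -3
  (UV)[0][1] = (-8)*(5) + (-1)*(3) + (0)*(10) = -43
  (UV)[1][0] = (9)*(1) + (7)*(-5) + (-2)*(4) = -34
  (UV)[1][1] = (9)*(5) + (7)*(3) + (-2)*(10) = 46
UV =
[       -3       -43 ]
[      -34        46 ]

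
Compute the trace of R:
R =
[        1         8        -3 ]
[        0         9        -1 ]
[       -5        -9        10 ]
tr(R) = 1 + 9 + 10 = 20

The trace of a square matrix is the sum of its diagonal entries.
Diagonal entries of R: R[0][0] = 1, R[1][1] = 9, R[2][2] = 10.
tr(R) = 1 + 9 + 10 = 20.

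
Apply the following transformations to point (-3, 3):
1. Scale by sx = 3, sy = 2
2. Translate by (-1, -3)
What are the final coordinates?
(-10, 3)

Step 1: Scale (-3, 3) by (sx, sy) = (3, 2) → (-9, 6)
Step 2: Translate by (-1, -3) → (-10, 3)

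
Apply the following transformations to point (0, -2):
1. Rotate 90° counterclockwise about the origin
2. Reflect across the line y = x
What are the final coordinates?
(0, 2)

Step 1: Rotate 90° → (2, 0)
Step 2: Reflect across the line y = x → (0, 2)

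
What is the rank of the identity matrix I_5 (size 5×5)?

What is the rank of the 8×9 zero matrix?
rank(I_5) = 5, rank(0) = 0

The identity I_5 has 5 columns that are the standard basis vectors e_1, …, e_5. These are linearly independent, so all 5 columns are pivots and rank(I_5) = 5.
The 8×9 zero matrix has every entry zero, so every row is the zero row and there are no pivots; rank(0) = 0.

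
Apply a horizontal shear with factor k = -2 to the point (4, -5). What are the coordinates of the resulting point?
(14, -5)

Shear matrix for horizontal shear with factor k = -2:
[[1, -2], [0, 1]]
Result: (4, -5) → (14, -5)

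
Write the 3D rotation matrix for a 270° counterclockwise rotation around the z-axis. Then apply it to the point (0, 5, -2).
R = [[0, 1, 0], [-1, 0, 0], [0, 0, 1]]; R·(0, 5, -2) = (5, 0, -2)

Rotation matrix for 270° around z-axis:
cos(270°) = 0, sin(270°) = -1
R = [[0, 1, 0], [-1, 0, 0], [0, 0, 1]]
Apply to (0, 5, -2): R·[0, 5, -2]ᵀ = (5, 0, -2)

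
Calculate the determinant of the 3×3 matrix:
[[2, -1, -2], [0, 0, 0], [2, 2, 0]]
0

Expansion along first row:
det = 2·det([[0,0],[2,0]]) - -1·det([[0,0],[2,0]]) + -2·det([[0,0],[2,2]])
    = 2·(0·0 - 0·2) - -1·(0·0 - 0·2) + -2·(0·2 - 0·2)
    = 2·0 - -1·0 + -2·0
    = 0 + 0 + 0 = 0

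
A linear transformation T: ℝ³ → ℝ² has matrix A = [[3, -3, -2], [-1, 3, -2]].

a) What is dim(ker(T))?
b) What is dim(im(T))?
dim(ker) = 1, dim(im) = 2

The two rows are not scalar multiples of one another (no single k satisfies row 2 = k × row 1), so they are linearly independent.
Thus rank(A) = 2.
dim(im(T)) = rank(A) = 2.
By the rank-nullity theorem applied to T: ℝ³ → ℝ², rank(A) + nullity(A) = 3 (the domain dimension), so dim(ker(T)) = 3 - 2 = 1.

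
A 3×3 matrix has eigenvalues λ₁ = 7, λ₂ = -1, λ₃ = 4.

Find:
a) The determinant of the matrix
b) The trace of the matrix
det = -28, trace = 10

Two standard eigenvalue identities:
- det(A) equals the product of the eigenvalues (counted with multiplicity).
- trace(A) equals the sum of the eigenvalues.
det(A) = (7)*(-1)*(4) = -28.
trace(A) = 7 - 1 + 4 = 10.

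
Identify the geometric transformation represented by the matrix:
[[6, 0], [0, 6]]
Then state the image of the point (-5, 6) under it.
uniform scaling by factor 6; image of (-5, 6) is (-30, 36)

This is a diagonal matrix with equal entries 6, so it scales both axes by the same factor 6.
The matrix [[6, 0], [0, 6]] represents: uniform scaling by factor 6.
Applying it to (-5, 6): [6·-5 + 0·6, 0·-5 + 6·6] = (-30, 36).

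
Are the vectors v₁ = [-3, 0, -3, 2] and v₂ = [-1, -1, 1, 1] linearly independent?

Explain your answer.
Yes, linearly independent

Two vectors are linearly dependent iff one is a scalar multiple of the other.
No single scalar k satisfies v₂ = k·v₁ (the ratios of corresponding entries disagree), so v₁ and v₂ are linearly independent.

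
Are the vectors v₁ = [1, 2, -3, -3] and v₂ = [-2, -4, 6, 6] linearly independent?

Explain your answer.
No, linearly dependent (v₂ = -2·v₁)

Check whether there is a scalar k with v₂ = k·v₁.
Comparing components, k = -2 satisfies -2·[1, 2, -3, -3] = [-2, -4, 6, 6].
Since v₂ is a scalar multiple of v₁, the two vectors are linearly dependent.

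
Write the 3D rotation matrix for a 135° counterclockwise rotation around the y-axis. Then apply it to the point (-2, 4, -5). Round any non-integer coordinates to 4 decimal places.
R = [[-√2/2, 0, √2/2], [0, 1, 0], [-√2/2, 0, -√2/2]]; R·(-2, 4, -5) = (-2.1213, 4.0000, 4.9497)

Rotation matrix for 135° around y-axis:
cos(135°) = -√2/2, sin(135°) = √2/2
R = [[-√2/2, 0, √2/2], [0, 1, 0], [-√2/2, 0, -√2/2]]
Apply to (-2, 4, -5): R·[-2, 4, -5]ᵀ = (-2.1213, 4.0000, 4.9497)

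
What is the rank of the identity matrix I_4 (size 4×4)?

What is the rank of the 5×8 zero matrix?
rank(I_4) = 4, rank(0) = 0

The identity I_4 has 4 columns that are the standard basis vectors e_1, …, e_4. These are linearly independent, so all 4 columns are pivots and rank(I_4) = 4.
The 5×8 zero matrix has every entry zero, so every row is the zero row and there are no pivots; rank(0) = 0.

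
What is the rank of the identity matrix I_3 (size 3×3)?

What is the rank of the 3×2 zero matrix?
rank(I_3) = 3, rank(0) = 0

The identity I_3 has 3 columns that are the standard basis vectors e_1, …, e_3. These are linearly independent, so all 3 columns are pivots and rank(I_3) = 3.
The 3×2 zero matrix has every entry zero, so every row is the zero row and there are no pivots; rank(0) = 0.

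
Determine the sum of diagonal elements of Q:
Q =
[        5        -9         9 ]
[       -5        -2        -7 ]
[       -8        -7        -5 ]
tr(Q) = 5 - 2 - 5 = -2

The trace of a square matrix is the sum of its diagonal entries.
Diagonal entries of Q: Q[0][0] = 5, Q[1][1] = -2, Q[2][2] = -5.
tr(Q) = 5 - 2 - 5 = -2.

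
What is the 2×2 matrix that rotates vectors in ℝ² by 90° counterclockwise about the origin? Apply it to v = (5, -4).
R = [[0, -1], [1, 0]]; R·v = (4, 5)

A counterclockwise rotation by angle θ in ℝ² has matrix R(θ) = [[cos θ, -sin θ], [sin θ, cos θ]].
For θ = 90°: cos θ = 0, sin θ = 1.
R(90°) = [[0, -1], [1, 0]].
R·v = [0·5 + (-1)·-4, 1·5 + 0·-4] = (4, 5).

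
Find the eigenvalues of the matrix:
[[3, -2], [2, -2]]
λ = -1 and λ = 2

Characteristic equation: det(A - λI) = 0
λ² - (trace)λ + (det) = 0
λ² - (1)λ + (-2) = 0
λ² - 1λ - 2 = 0
Solving: λ = -1, 2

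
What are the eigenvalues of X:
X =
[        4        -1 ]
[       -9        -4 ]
λ = -5, 5

Solve det(X - λI) = 0. For a 2×2 matrix the characteristic equation is λ² - (trace)λ + det = 0.
trace(X) = a + d = 4 - 4 = 0.
det(X) = a*d - b*c = (4)*(-4) - (-1)*(-9) = -16 - 9 = -25.
Characteristic equation: λ² - (0)λ + (-25) = 0.
Discriminant = (0)² - 4*(-25) = 0 + 100 = 100.
λ = (0 ± √100) / 2 = (0 ± 10) / 2 = -5, 5.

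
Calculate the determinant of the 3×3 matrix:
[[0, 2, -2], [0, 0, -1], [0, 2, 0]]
0

Expansion along first row:
det = 0·det([[0,-1],[2,0]]) - 2·det([[0,-1],[0,0]]) + -2·det([[0,0],[0,2]])
    = 0·(0·0 - -1·2) - 2·(0·0 - -1·0) + -2·(0·2 - 0·0)
    = 0·2 - 2·0 + -2·0
    = 0 + 0 + 0 = 0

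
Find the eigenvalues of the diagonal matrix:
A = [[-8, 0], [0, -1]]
λ₁ = -8, λ₂ = -1

The characteristic polynomial of A is det(A - λI) = (-8 - λ)(-1 - λ) = 0.
The roots are λ = -8 and λ = -1, so the eigenvalues are the diagonal entries.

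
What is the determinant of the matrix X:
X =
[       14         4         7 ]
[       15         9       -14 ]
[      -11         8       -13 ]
det(X) = 2859

Expand along row 0 (cofactor expansion): det(X) = a*(e*i - f*h) - b*(d*i - f*g) + c*(d*h - e*g), where the 3×3 is [[a, b, c], [d, e, f], [g, h, i]].
Minor M_00 = (9)*(-13) - (-14)*(8) = -117 + 112 = -5.
Minor M_01 = (15)*(-13) - (-14)*(-11) = -195 - 154 = -349.
Minor M_02 = (15)*(8) - (9)*(-11) = 120 + 99 = 219.
det(X) = (14)*(-5) - (4)*(-349) + (7)*(219) = -70 + 1396 + 1533 = 2859.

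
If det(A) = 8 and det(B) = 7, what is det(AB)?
56

Use the multiplicative property of determinants: det(AB) = det(A)*det(B).
det(AB) = (8)*(7) = 56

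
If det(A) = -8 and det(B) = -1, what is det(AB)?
8

Use the multiplicative property of determinants: det(AB) = det(A)*det(B).
det(AB) = (-8)*(-1) = 8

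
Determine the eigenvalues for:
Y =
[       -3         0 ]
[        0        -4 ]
λ = -4, -3

Solve det(Y - λI) = 0. For a 2×2 matrix the characteristic equation is λ² - (trace)λ + det = 0.
trace(Y) = a + d = -3 - 4 = -7.
det(Y) = a*d - b*c = (-3)*(-4) - (0)*(0) = 12 - 0 = 12.
Characteristic equation: λ² - (-7)λ + (12) = 0.
Discriminant = (-7)² - 4*(12) = 49 - 48 = 1.
λ = (-7 ± √1) / 2 = (-7 ± 1) / 2 = -4, -3.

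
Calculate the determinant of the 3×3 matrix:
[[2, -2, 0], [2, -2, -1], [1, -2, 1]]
-2

Expansion along first row:
det = 2·det([[-2,-1],[-2,1]]) - -2·det([[2,-1],[1,1]]) + 0·det([[2,-2],[1,-2]])
    = 2·(-2·1 - -1·-2) - -2·(2·1 - -1·1) + 0·(2·-2 - -2·1)
    = 2·-4 - -2·3 + 0·-2
    = -8 + 6 + 0 = -2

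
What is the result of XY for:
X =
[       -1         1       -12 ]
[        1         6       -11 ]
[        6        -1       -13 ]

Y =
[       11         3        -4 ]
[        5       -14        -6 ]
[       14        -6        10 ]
XY =
[     -174        55      -122 ]
[     -113       -15      -150 ]
[     -121       110      -148 ]

Matrix multiplication: (XY)[i][j] = sum over k of X[i][k] * Y[k][j].
  (XY)[0][0] = (-1)*(11) + (1)*(5) + (-12)*(14) = -174
  (XY)[0][1] = (-1)*(3) + (1)*(-14) + (-12)*(-6) = 55
  (XY)[0][2] = (-1)*(-4) + (1)*(-6) + (-12)*(10) = -122
  (XY)[1][0] = (1)*(11) + (6)*(5) + (-11)*(14) = -113
  (XY)[1][1] = (1)*(3) + (6)*(-14) + (-11)*(-6) = -15
  (XY)[1][2] = (1)*(-4) + (6)*(-6) + (-11)*(10) = -150
  (XY)[2][0] = (6)*(11) + (-1)*(5) + (-13)*(14) = -121
  (XY)[2][1] = (6)*(3) + (-1)*(-14) + (-13)*(-6) = 110
  (XY)[2][2] = (6)*(-4) + (-1)*(-6) + (-13)*(10) = -148
XY =
[     -174        55      -122 ]
[     -113       -15      -150 ]
[     -121       110      -148 ]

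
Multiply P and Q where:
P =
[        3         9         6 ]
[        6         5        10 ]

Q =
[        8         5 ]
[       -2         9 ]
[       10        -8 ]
PQ =
[       66        48 ]
[      138        -5 ]

Matrix multiplication: (PQ)[i][j] = sum over k of P[i][k] * Q[k][j].
  (PQ)[0][0] = (3)*(8) + (9)*(-2) + (6)*(10) = 66
  (PQ)[0][1] = (3)*(5) + (9)*(9) + (6)*(-8) = 48
  (PQ)[1][0] = (6)*(8) + (5)*(-2) + (10)*(10) = 138
  (PQ)[1][1] = (6)*(5) + (5)*(9) + (10)*(-8) = -5
PQ =
[       66        48 ]
[      138        -5 ]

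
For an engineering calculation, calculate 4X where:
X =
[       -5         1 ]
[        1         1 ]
4X =
[      -20         4 ]
[        4         4 ]

Scalar multiplication is elementwise: (4X)[i][j] = 4 * X[i][j].
  (4X)[0][0] = 4 * (-5) = -20
  (4X)[0][1] = 4 * (1) = 4
  (4X)[1][0] = 4 * (1) = 4
  (4X)[1][1] = 4 * (1) = 4
4X =
[      -20         4 ]
[        4         4 ]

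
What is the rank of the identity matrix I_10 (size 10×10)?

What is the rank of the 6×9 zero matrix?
rank(I_10) = 10, rank(0) = 0

The identity I_10 has 10 columns that are the standard basis vectors e_1, …, e_10. These are linearly independent, so all 10 columns are pivots and rank(I_10) = 10.
The 6×9 zero matrix has every entry zero, so every row is the zero row and there are no pivots; rank(0) = 0.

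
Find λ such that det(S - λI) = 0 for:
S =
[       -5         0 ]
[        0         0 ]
λ = -5, 0

Solve det(S - λI) = 0. For a 2×2 matrix the characteristic equation is λ² - (trace)λ + det = 0.
trace(S) = a + d = -5 + 0 = -5.
det(S) = a*d - b*c = (-5)*(0) - (0)*(0) = 0 - 0 = 0.
Characteristic equation: λ² - (-5)λ + (0) = 0.
Discriminant = (-5)² - 4*(0) = 25 - 0 = 25.
λ = (-5 ± √25) / 2 = (-5 ± 5) / 2 = -5, 0.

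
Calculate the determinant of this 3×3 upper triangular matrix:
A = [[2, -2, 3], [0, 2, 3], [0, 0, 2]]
8

The determinant of a triangular matrix is the product of its diagonal entries (the off-diagonal entries above the diagonal do not affect it).
det(A) = (2) * (2) * (2) = 8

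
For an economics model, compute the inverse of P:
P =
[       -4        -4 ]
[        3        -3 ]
det(P) = 24
P⁻¹ =
[     -1/8       1/6 ]
[     -1/8      -1/6 ]

For a 2×2 matrix P = [[a, b], [c, d]] with det(P) ≠ 0, P⁻¹ = (1/det(P)) * [[d, -b], [-c, a]].
det(P) = (-4)*(-3) - (-4)*(3) = 12 + 12 = 24.
P⁻¹ = (1/24) * [[-3, 4], [-3, -4]].
Dividing each entry by 24 and reducing:
P⁻¹ =
[     -1/8       1/6 ]
[     -1/8      -1/6 ]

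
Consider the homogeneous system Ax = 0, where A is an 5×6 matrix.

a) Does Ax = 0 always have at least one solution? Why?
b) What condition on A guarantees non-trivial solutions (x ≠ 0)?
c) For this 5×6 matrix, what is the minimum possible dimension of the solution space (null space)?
a) Yes, x = 0 is always a solution. b) When A has linearly dependent columns (rank < n). c) Minimum nullity = 1.

a) x = 0 satisfies A·0 = 0, so the zero vector is always a solution.
b) Non-trivial solutions exist iff the columns of A are linearly dependent, equivalently rank(A) < n (the number of columns).
c) By rank-nullity, rank(A) + nullity(A) = n = 6. Since A has only 5 rows, rank(A) ≤ 5, so nullity(A) ≥ 6 - 5 = 1.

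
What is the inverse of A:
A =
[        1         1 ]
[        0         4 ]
det(A) = 4
A⁻¹ =
[        1      -1/4 ]
[        0       1/4 ]

For a 2×2 matrix A = [[a, b], [c, d]] with det(A) ≠ 0, A⁻¹ = (1/det(A)) * [[d, -b], [-c, a]].
det(A) = (1)*(4) - (1)*(0) = 4 - 0 = 4.
A⁻¹ = (1/4) * [[4, -1], [0, 1]].
Dividing each entry by 4 and reducing:
A⁻¹ =
[        1      -1/4 ]
[        0       1/4 ]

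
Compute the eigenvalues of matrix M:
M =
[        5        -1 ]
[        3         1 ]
λ = 2, 4

Solve det(M - λI) = 0. For a 2×2 matrix the characteristic equation is λ² - (trace)λ + det = 0.
trace(M) = a + d = 5 + 1 = 6.
det(M) = a*d - b*c = (5)*(1) - (-1)*(3) = 5 + 3 = 8.
Characteristic equation: λ² - (6)λ + (8) = 0.
Discriminant = (6)² - 4*(8) = 36 - 32 = 4.
λ = (6 ± √4) / 2 = (6 ± 2) / 2 = 2, 4.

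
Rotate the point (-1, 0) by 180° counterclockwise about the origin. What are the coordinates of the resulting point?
(1, 0)

Rotation matrix R(θ) = [[cos θ, -sin θ], [sin θ, cos θ]]; for θ = 180°:
R = [[-1, 0], [0, -1]]
Result: R × [-1, 0]ᵀ = [-1·-1 + (0)·0, 0·-1 + (-1)·0]ᵀ = (1, 0)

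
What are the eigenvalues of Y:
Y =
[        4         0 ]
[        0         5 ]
λ = 4, 5

Solve det(Y - λI) = 0. For a 2×2 matrix the characteristic equation is λ² - (trace)λ + det = 0.
trace(Y) = a + d = 4 + 5 = 9.
det(Y) = a*d - b*c = (4)*(5) - (0)*(0) = 20 - 0 = 20.
Characteristic equation: λ² - (9)λ + (20) = 0.
Discriminant = (9)² - 4*(20) = 81 - 80 = 1.
λ = (9 ± √1) / 2 = (9 ± 1) / 2 = 4, 5.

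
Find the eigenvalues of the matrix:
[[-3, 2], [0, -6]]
λ = -6 and λ = -3

Characteristic equation: det(A - λI) = 0
λ² - (trace)λ + (det) = 0
λ² - (-9)λ + (18) = 0
λ² + 9λ + 18 = 0
Solving: λ = -6, -3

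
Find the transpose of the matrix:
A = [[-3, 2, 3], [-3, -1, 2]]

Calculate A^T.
[[-3, -3], [2, -1], [3, 2]]

The transpose sends entry (i,j) to (j,i); rows become columns.
Row 0 of A: [-3, 2, 3] -> column 0 of A^T.
Row 1 of A: [-3, -1, 2] -> column 1 of A^T.
A^T = [[-3, -3], [2, -1], [3, 2]]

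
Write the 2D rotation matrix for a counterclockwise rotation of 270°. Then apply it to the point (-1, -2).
R = [[0, 1], [-1, 0]]; R·(-1, -2) = (-2, 1)

Rotation matrix formula: R(θ) = [[cos θ, -sin θ], [sin θ, cos θ]]
For θ = 270°:
cos(270°) = 0
sin(270°) = -1
R = [[0, 1], [-1, 0]]
Apply to (-1, -2): [0·-1 + (1)·-2, -1·-1 + 0·-2] = (-2, 1)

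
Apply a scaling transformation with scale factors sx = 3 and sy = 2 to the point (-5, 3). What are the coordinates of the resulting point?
(-15, 6)

Scaling matrix:
[[3, 0], [0, 2]]
Result: (-5 × 3, 3 × 2) = (-15, 6)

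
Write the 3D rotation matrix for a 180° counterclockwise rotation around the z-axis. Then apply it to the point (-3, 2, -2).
R = [[-1, 0, 0], [0, -1, 0], [0, 0, 1]]; R·(-3, 2, -2) = (3, -2, -2)

Rotation matrix for 180° around z-axis:
cos(180°) = -1, sin(180°) = 0
R = [[-1, 0, 0], [0, -1, 0], [0, 0, 1]]
Apply to (-3, 2, -2): R·[-3, 2, -2]ᵀ = (3, -2, -2)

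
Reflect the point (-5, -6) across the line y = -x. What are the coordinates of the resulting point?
(6, 5)

Reflection across line y = -x: (-5, -6) → (6, 5)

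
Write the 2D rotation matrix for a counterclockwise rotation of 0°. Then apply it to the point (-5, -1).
R = [[1, 0], [0, 1]]; R·(-5, -1) = (-5, -1)

Rotation matrix formula: R(θ) = [[cos θ, -sin θ], [sin θ, cos θ]]
For θ = 0°:
cos(0°) = 1
sin(0°) = 0
R = [[1, 0], [0, 1]]
Apply to (-5, -1): [1·-5 + (0)·-1, 0·-5 + 1·-1] = (-5, -1)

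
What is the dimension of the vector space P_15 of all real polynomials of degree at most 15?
Dimension = 16

A polynomial of degree at most 15 can be written as a₀ + a₁x + a₂x² + … + a_15x^15, with 16 free coefficients a₀, …, a_15.
The set {1, x, x², …, x^15} is a basis: it spans P_15 (every such polynomial is a linear combination of these) and is linearly independent (a polynomial is zero iff all its coefficients are zero).
Therefore dim(P_15) = 15 + 1 = 16.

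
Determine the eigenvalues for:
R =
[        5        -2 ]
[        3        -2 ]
λ = -1, 4

Solve det(R - λI) = 0. For a 2×2 matrix the characteristic equation is λ² - (trace)λ + det = 0.
trace(R) = a + d = 5 - 2 = 3.
det(R) = a*d - b*c = (5)*(-2) - (-2)*(3) = -10 + 6 = -4.
Characteristic equation: λ² - (3)λ + (-4) = 0.
Discriminant = (3)² - 4*(-4) = 9 + 16 = 25.
λ = (3 ± √25) / 2 = (3 ± 5) / 2 = -1, 4.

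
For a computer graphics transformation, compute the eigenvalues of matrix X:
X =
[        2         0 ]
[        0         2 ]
λ = 2, 2

Solve det(X - λI) = 0. For a 2×2 matrix the characteristic equation is λ² - (trace)λ + det = 0.
trace(X) = a + d = 2 + 2 = 4.
det(X) = a*d - b*c = (2)*(2) - (0)*(0) = 4 - 0 = 4.
Characteristic equation: λ² - (4)λ + (4) = 0.
Discriminant = (4)² - 4*(4) = 16 - 16 = 0.
λ = (4 ± √0) / 2 = (4 ± 0) / 2 = 2, 2.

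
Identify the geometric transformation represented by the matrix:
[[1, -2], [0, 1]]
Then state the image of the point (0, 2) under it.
horizontal shear with factor -2; image of (0, 2) is (-4, 2)

The matrix [[1, k], [0, 1]] sends (x, y) to (x + -2y, y), leaving the y-coordinate fixed: a horizontal shear.
The matrix [[1, -2], [0, 1]] represents: horizontal shear with factor -2.
Applying it to (0, 2): [1·0 + -2·2, 0·0 + 1·2] = (-4, 2).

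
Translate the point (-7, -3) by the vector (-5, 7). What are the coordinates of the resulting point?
(-12, 4)

Translation by (-5, 7):
x' = -7 + -5 = -12
y' = -3 + 7 = 4
Homogeneous matrix: [[1, 0, -5], [0, 1, 7], [0, 0, 1]]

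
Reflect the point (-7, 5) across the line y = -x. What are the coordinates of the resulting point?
(-5, 7)

Reflection across line y = -x: (-7, 5) → (-5, 7)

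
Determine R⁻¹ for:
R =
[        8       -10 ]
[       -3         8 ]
det(R) = 34
R⁻¹ =
[     4/17      5/17 ]
[     3/34      4/17 ]

For a 2×2 matrix R = [[a, b], [c, d]] with det(R) ≠ 0, R⁻¹ = (1/det(R)) * [[d, -b], [-c, a]].
det(R) = (8)*(8) - (-10)*(-3) = 64 - 30 = 34.
R⁻¹ = (1/34) * [[8, 10], [3, 8]].
Dividing each entry by 34 and reducing:
R⁻¹ =
[     4/17      5/17 ]
[     3/34      4/17 ]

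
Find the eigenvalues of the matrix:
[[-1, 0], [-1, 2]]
λ = -1 and λ = 2

Characteristic equation: det(A - λI) = 0
λ² - (trace)λ + (det) = 0
λ² - (1)λ + (-2) = 0
λ² - 1λ - 2 = 0
Solving: λ = -1, 2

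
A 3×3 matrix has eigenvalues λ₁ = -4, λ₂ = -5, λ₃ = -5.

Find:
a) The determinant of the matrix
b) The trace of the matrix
det = -100, trace = -14

Two standard eigenvalue identities:
- det(A) equals the product of the eigenvalues (counted with multiplicity).
- trace(A) equals the sum of the eigenvalues.
det(A) = (-4)*(-5)*(-5) = -100.
trace(A) = -4 - 5 - 5 = -14.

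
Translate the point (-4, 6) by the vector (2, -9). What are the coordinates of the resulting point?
(-2, -3)

Translation by (2, -9):
x' = -4 + 2 = -2
y' = 6 + -9 = -3
Homogeneous matrix: [[1, 0, 2], [0, 1, -9], [0, 0, 1]]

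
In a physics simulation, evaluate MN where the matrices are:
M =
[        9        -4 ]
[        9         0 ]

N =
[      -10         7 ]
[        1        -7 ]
MN =
[      -94        91 ]
[      -90        63 ]

Matrix multiplication: (MN)[i][j] = sum over k of M[i][k] * N[k][j].
  (MN)[0][0] = (9)*(-10) + (-4)*(1) = -94
  (MN)[0][1] = (9)*(7) + (-4)*(-7) = 91
  (MN)[1][0] = (9)*(-10) + (0)*(1) = -90
  (MN)[1][1] = (9)*(7) + (0)*(-7) = 63
MN =
[      -94        91 ]
[      -90        63 ]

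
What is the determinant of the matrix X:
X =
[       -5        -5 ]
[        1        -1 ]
det(X) = 10

For a 2×2 matrix [[a, b], [c, d]], det = a*d - b*c.
det(X) = (-5)*(-1) - (-5)*(1) = 5 + 5 = 10.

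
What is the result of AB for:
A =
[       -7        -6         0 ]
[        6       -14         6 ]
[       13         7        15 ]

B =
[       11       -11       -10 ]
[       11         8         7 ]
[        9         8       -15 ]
AB =
[     -143        29        28 ]
[      -34      -130      -248 ]
[      355        33      -306 ]

Matrix multiplication: (AB)[i][j] = sum over k of A[i][k] * B[k][j].
  (AB)[0][0] = (-7)*(11) + (-6)*(11) + (0)*(9) = -143
  (AB)[0][1] = (-7)*(-11) + (-6)*(8) + (0)*(8) = 29
  (AB)[0][2] = (-7)*(-10) + (-6)*(7) + (0)*(-15) = 28
  (AB)[1][0] = (6)*(11) + (-14)*(11) + (6)*(9) = -34
  (AB)[1][1] = (6)*(-11) + (-14)*(8) + (6)*(8) = -130
  (AB)[1][2] = (6)*(-10) + (-14)*(7) + (6)*(-15) = -248
  (AB)[2][0] = (13)*(11) + (7)*(11) + (15)*(9) = 355
  (AB)[2][1] = (13)*(-11) + (7)*(8) + (15)*(8) = 33
  (AB)[2][2] = (13)*(-10) + (7)*(7) + (15)*(-15) = -306
AB =
[     -143        29        28 ]
[      -34      -130      -248 ]
[      355        33      -306 ]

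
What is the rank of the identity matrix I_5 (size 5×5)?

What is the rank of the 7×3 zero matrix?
rank(I_5) = 5, rank(0) = 0

The identity I_5 has 5 columns that are the standard basis vectors e_1, …, e_5. These are linearly independent, so all 5 columns are pivots and rank(I_5) = 5.
The 7×3 zero matrix has every entry zero, so every row is the zero row and there are no pivots; rank(0) = 0.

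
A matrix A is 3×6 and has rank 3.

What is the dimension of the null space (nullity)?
3

The rank-nullity theorem for an m×n matrix states:
rank(A) + nullity(A) = n (the number of columns).
Here n = 6 and rank(A) = 3, so nullity(A) = 6 - 3 = 3.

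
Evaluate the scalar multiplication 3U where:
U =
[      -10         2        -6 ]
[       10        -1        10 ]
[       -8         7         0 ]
3U =
[      -30         6       -18 ]
[       30        -3        30 ]
[      -24        21         0 ]

Scalar multiplication is elementwise: (3U)[i][j] = 3 * U[i][j].
  (3U)[0][0] = 3 * (-10) = -30
  (3U)[0][1] = 3 * (2) = 6
  (3U)[0][2] = 3 * (-6) = -18
  (3U)[1][0] = 3 * (10) = 30
  (3U)[1][1] = 3 * (-1) = -3
  (3U)[1][2] = 3 * (10) = 30
  (3U)[2][0] = 3 * (-8) = -24
  (3U)[2][1] = 3 * (7) = 21
  (3U)[2][2] = 3 * (0) = 0
3U =
[      -30         6       -18 ]
[       30        -3        30 ]
[      -24        21         0 ]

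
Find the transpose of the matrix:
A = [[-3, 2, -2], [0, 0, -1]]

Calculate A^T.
[[-3, 0], [2, 0], [-2, -1]]

The transpose sends entry (i,j) to (j,i); rows become columns.
Row 0 of A: [-3, 2, -2] -> column 0 of A^T.
Row 1 of A: [0, 0, -1] -> column 1 of A^T.
A^T = [[-3, 0], [2, 0], [-2, -1]]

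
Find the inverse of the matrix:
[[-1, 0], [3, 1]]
[[-1, 0], [3, 1]]

For [[a,b],[c,d]], inverse = (1/det)·[[d,-b],[-c,a]]
det = -1·1 - 0·3 = -1
Inverse = (1/-1)·[[1, 0], [-3, -1]]
        = [[-1, 0], [3, 1]]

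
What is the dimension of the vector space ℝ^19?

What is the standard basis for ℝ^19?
Dimension = 19; standard basis = {e_1, e_2, e_3, …, e_19}

ℝ^19 is the space of 19-tuples of real numbers; its dimension is 19.
The standard basis consists of 19 vectors: e_1, e_2, e_3, …, e_19, where e_i is the vector with 1 in position i and 0 elsewhere.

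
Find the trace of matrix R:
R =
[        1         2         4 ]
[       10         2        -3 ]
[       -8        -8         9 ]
tr(R) = 1 + 2 + 9 = 12

The trace of a square matrix is the sum of its diagonal entries.
Diagonal entries of R: R[0][0] = 1, R[1][1] = 2, R[2][2] = 9.
tr(R) = 1 + 2 + 9 = 12.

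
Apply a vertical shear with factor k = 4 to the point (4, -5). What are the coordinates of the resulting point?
(4, 11)

Shear matrix for vertical shear with factor k = 4:
[[1, 0], [4, 1]]
Result: (4, -5) → (4, 11)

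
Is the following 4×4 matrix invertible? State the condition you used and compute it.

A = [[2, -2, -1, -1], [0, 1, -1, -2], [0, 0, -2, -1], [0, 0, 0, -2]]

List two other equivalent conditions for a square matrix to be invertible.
Yes, invertible; det(A) = 8 ≠ 0. Equivalent conditions: rank(A) = 4; Ax = 0 has only the trivial solution; 0 is not an eigenvalue; the columns of A are linearly independent.

To check invertibility, compute det(A).
The given matrix is triangular, so det(A) equals the product of its diagonal entries = 8 ≠ 0.
Since det(A) ≠ 0, A is invertible.
Equivalent conditions for a square matrix A to be invertible:
- rank(A) = 4 (full rank).
- The homogeneous system Ax = 0 has only the trivial solution x = 0.
- 0 is not an eigenvalue of A.
- The columns (equivalently rows) of A are linearly independent.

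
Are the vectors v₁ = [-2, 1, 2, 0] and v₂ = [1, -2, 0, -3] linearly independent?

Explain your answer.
Yes, linearly independent

Two vectors are linearly dependent iff one is a scalar multiple of the other.
No single scalar k satisfies v₂ = k·v₁ (the ratios of corresponding entries disagree), so v₁ and v₂ are linearly independent.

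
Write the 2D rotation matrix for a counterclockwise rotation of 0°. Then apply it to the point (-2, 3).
R = [[1, 0], [0, 1]]; R·(-2, 3) = (-2, 3)

Rotation matrix formula: R(θ) = [[cos θ, -sin θ], [sin θ, cos θ]]
For θ = 0°:
cos(0°) = 1
sin(0°) = 0
R = [[1, 0], [0, 1]]
Apply to (-2, 3): [1·-2 + (0)·3, 0·-2 + 1·3] = (-2, 3)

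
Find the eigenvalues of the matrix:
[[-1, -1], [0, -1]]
λ = -1 and λ = -1

Characteristic equation: det(A - λI) = 0
λ² - (trace)λ + (det) = 0
λ² - (-2)λ + (1) = 0
λ² + 2λ + 1 = 0
Solving: λ = -1, -1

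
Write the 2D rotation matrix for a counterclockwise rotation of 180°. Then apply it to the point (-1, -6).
R = [[-1, 0], [0, -1]]; R·(-1, -6) = (1, 6)

Rotation matrix formula: R(θ) = [[cos θ, -sin θ], [sin θ, cos θ]]
For θ = 180°:
cos(180°) = -1
sin(180°) = 0
R = [[-1, 0], [0, -1]]
Apply to (-1, -6): [-1·-1 + (0)·-6, 0·-1 + -1·-6] = (1, 6)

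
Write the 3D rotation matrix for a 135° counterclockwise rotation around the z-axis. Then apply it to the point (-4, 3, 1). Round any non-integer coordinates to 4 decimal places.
R = [[-√2/2, -√2/2, 0], [√2/2, -√2/2, 0], [0, 0, 1]]; R·(-4, 3, 1) = (0.7071, -4.9497, 1.0000)

Rotation matrix for 135° around z-axis:
cos(135°) = -√2/2, sin(135°) = √2/2
R = [[-√2/2, -√2/2, 0], [√2/2, -√2/2, 0], [0, 0, 1]]
Apply to (-4, 3, 1): R·[-4, 3, 1]ᵀ = (0.7071, -4.9497, 1.0000)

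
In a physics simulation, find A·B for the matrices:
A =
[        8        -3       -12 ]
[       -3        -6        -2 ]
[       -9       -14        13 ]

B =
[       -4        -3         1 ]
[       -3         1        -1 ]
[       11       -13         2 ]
AB =
[     -155       129       -13 ]
[        8        29        -1 ]
[      221      -156        31 ]

Matrix multiplication: (AB)[i][j] = sum over k of A[i][k] * B[k][j].
  (AB)[0][0] = (8)*(-4) + (-3)*(-3) + (-12)*(11) = -155
  (AB)[0][1] = (8)*(-3) + (-3)*(1) + (-12)*(-13) = 129
  (AB)[0][2] = (8)*(1) + (-3)*(-1) + (-12)*(2) = -13
  (AB)[1][0] = (-3)*(-4) + (-6)*(-3) + (-2)*(11) = 8
  (AB)[1][1] = (-3)*(-3) + (-6)*(1) + (-2)*(-13) = 29
  (AB)[1][2] = (-3)*(1) + (-6)*(-1) + (-2)*(2) = -1
  (AB)[2][0] = (-9)*(-4) + (-14)*(-3) + (13)*(11) = 221
  (AB)[2][1] = (-9)*(-3) + (-14)*(1) + (13)*(-13) = -156
  (AB)[2][2] = (-9)*(1) + (-14)*(-1) + (13)*(2) = 31
AB =
[     -155       129       -13 ]
[        8        29        -1 ]
[      221      -156        31 ]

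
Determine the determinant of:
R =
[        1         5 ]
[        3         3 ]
det(R) = -12

For a 2×2 matrix [[a, b], [c, d]], det = a*d - b*c.
det(R) = (1)*(3) - (5)*(3) = 3 - 15 = -12.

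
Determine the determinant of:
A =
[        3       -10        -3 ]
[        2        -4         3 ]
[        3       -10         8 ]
det(A) = 88

Expand along row 0 (cofactor expansion): det(A) = a*(e*i - f*h) - b*(d*i - f*g) + c*(d*h - e*g), where the 3×3 is [[a, b, c], [d, e, f], [g, h, i]].
Minor M_00 = (-4)*(8) - (3)*(-10) = -32 + 30 = -2.
Minor M_01 = (2)*(8) - (3)*(3) = 16 - 9 = 7.
Minor M_02 = (2)*(-10) - (-4)*(3) = -20 + 12 = -8.
det(A) = (3)*(-2) - (-10)*(7) + (-3)*(-8) = -6 + 70 + 24 = 88.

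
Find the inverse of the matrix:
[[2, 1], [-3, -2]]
[[2, 1], [-3, -2]]

For [[a,b],[c,d]], inverse = (1/det)·[[d,-b],[-c,a]]
det = 2·-2 - 1·-3 = -1
Inverse = (1/-1)·[[-2, -1], [3, 2]]
        = [[2, 1], [-3, -2]]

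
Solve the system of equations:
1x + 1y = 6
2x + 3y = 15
x = 3, y = 3

Use elimination (row reduction):
Equation 1: 1x + 1y = 6.
Equation 2: 2x + 3y = 15.
Multiply Eq1 by 2 and Eq2 by 1: 2x + 2y = 12;  2x + 3y = 15.
Subtract: (1)y = 3, so y = 3.
Back-substitute into Eq1: 1x + 1*(3) = 6, so x = 3.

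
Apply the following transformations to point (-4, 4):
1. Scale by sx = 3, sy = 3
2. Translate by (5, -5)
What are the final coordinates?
(-7, 7)

Step 1: Scale (-4, 4) by (sx, sy) = (3, 3) → (-12, 12)
Step 2: Translate by (5, -5) → (-7, 7)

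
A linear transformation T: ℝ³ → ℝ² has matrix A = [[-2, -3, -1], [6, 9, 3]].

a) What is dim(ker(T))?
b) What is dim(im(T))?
dim(ker) = 2, dim(im) = 1

Observe that row 2 = -3 × row 1 (so the rows are linearly dependent).
Thus rank(A) = 1 (only one linearly independent row).
dim(im(T)) = rank(A) = 1.
By the rank-nullity theorem applied to T: ℝ³ → ℝ², rank(A) + nullity(A) = 3 (the domain dimension), so dim(ker(T)) = 3 - 1 = 2.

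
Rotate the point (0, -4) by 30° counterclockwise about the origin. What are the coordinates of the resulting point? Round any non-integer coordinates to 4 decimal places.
(2.0000, -3.4641)

Rotation matrix R(θ) = [[cos θ, -sin θ], [sin θ, cos θ]]; for θ = 30°:
R = [[√3/2, -1/2], [1/2, √3/2]]
Result: R × [0, -4]ᵀ = [√3/2·0 + (-1/2)·-4, 1/2·0 + (√3/2)·-4]ᵀ = (2.0000, -3.4641)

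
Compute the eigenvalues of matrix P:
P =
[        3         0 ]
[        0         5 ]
λ = 3, 5

Solve det(P - λI) = 0. For a 2×2 matrix the characteristic equation is λ² - (trace)λ + det = 0.
trace(P) = a + d = 3 + 5 = 8.
det(P) = a*d - b*c = (3)*(5) - (0)*(0) = 15 - 0 = 15.
Characteristic equation: λ² - (8)λ + (15) = 0.
Discriminant = (8)² - 4*(15) = 64 - 60 = 4.
λ = (8 ± √4) / 2 = (8 ± 2) / 2 = 3, 5.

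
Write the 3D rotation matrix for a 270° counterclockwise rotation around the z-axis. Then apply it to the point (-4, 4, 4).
R = [[0, 1, 0], [-1, 0, 0], [0, 0, 1]]; R·(-4, 4, 4) = (4, 4, 4)

Rotation matrix for 270° around z-axis:
cos(270°) = 0, sin(270°) = -1
R = [[0, 1, 0], [-1, 0, 0], [0, 0, 1]]
Apply to (-4, 4, 4): R·[-4, 4, 4]ᵀ = (4, 4, 4)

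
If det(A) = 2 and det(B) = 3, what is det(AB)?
6

Use the multiplicative property of determinants: det(AB) = det(A)*det(B).
det(AB) = (2)*(3) = 6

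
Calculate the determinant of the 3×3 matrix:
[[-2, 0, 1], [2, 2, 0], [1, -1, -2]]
4

Expansion along first row:
det = -2·det([[2,0],[-1,-2]]) - 0·det([[2,0],[1,-2]]) + 1·det([[2,2],[1,-1]])
    = -2·(2·-2 - 0·-1) - 0·(2·-2 - 0·1) + 1·(2·-1 - 2·1)
    = -2·-4 - 0·-4 + 1·-4
    = 8 + 0 + -4 = 4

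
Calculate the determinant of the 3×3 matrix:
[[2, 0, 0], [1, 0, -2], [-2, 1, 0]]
4

Expansion along first row:
det = 2·det([[0,-2],[1,0]]) - 0·det([[1,-2],[-2,0]]) + 0·det([[1,0],[-2,1]])
    = 2·(0·0 - -2·1) - 0·(1·0 - -2·-2) + 0·(1·1 - 0·-2)
    = 2·2 - 0·-4 + 0·1
    = 4 + 0 + 0 = 4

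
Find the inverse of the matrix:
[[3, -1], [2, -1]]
[[1, -1], [2, -3]]

For [[a,b],[c,d]], inverse = (1/det)·[[d,-b],[-c,a]]
det = 3·-1 - -1·2 = -1
Inverse = (1/-1)·[[-1, 1], [-2, 3]]
        = [[1, -1], [2, -3]]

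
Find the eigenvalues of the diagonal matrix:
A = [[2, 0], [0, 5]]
λ₁ = 2, λ₂ = 5

The characteristic polynomial of A is det(A - λI) = (2 - λ)(5 - λ) = 0.
The roots are λ = 2 and λ = 5, so the eigenvalues are the diagonal entries.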